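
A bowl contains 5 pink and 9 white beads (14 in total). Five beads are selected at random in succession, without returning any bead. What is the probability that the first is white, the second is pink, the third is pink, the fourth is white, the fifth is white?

6/143

Multiply the conditional probability of each draw in order, without replacement, so each draw removes one from its color and from the total.
P = (9/14) · (5/13) · (4/12) · (8/11) · (7/10) = 6/143 ≈ 0.0420.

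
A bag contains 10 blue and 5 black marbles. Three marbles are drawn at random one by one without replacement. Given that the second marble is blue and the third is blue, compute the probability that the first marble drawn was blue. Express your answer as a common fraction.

P(first=blue and the second marble is blue and the third is blue) = (10/15)·(9/14)·(8/13) = 24/91.
P(E) = Σ over first color = 24/91 + 15/91 = 3/7.
By Bayes, P(first=blue | E) = 24/91 / 3/7 = 8/13 ≈ 0.6154.

8/13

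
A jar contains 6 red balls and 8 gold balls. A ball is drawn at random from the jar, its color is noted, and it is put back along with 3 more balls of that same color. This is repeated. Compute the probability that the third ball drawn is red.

Sum over the four possibilities for the first two draws (red/not-red each), tracking how the red count and total change by +3 per draw.
P(third is red) = 3/7 ≈ 0.4286. (In a Pólya urn every draw has the same marginal probability 6/14.)

3/7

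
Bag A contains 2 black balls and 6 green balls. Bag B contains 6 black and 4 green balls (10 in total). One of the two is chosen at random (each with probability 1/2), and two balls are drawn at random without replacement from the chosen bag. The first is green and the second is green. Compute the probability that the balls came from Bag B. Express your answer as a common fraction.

56/281

P(E | Bag A) = 15/28; P(E | Bag B) = 2/15.
P(E) = 1/2·15/28 + 1/2·2/15 = 281/840.
By Bayes' rule, P(Bag B | E) = 1/15 / 281/840 = 56/281 ≈ 0.1993.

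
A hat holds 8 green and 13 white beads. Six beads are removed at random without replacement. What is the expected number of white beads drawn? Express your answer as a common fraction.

26/7

By linearity of expectation, E[X] = Σ P(draw i is white); by symmetry each draw (even without replacement) has P(white) = 13/21.
E[X] = 6 · 13/21 = 26/7 ≈ 3.7143.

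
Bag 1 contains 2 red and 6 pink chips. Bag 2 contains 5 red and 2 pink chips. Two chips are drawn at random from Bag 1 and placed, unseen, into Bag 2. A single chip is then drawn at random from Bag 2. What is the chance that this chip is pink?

Condition on how many of the transferred chips are pink (from Bag 1: 6 pink of 8; then Bag 2 has 9 total).
  0 pink: C(6,0)C(2,2)/C(8,2) = 1/28; then P = 2/9
  1 pink: C(6,1)C(2,1)/C(8,2) = 3/7; then P = 3/9
  2 pink: C(6,2)C(2,0)/C(8,2) = 15/28; then P = 4/9
P(pink from Bag 2) = 7/18 ≈ 0.3889.

7/18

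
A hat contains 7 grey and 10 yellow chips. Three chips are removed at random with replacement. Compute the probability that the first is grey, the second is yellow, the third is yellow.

700/4913

Multiply the conditional probability of each draw in order, with replacement (the composition resets each draw).
P = (7/17) · (10/17) · (10/17) = 700/4913 ≈ 0.1425.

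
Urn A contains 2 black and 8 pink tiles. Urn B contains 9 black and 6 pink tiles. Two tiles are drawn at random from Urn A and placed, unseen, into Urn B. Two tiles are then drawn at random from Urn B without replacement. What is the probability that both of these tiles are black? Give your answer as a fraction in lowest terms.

Condition on how many of the transferred tiles are black (from Urn A: 2 black of 10; then Urn B has 17 total).
  0 black: C(2,0)C(8,2)/C(10,2) = 28/45; then P = C(9,2)/C(17,2) = 9/34
  1 black: C(2,1)C(8,1)/C(10,2) = 16/45; then P = C(10,2)/C(17,2) = 45/136
  2 black: C(2,2)C(8,0)/C(10,2) = 1/45; then P = C(11,2)/C(17,2) = 55/136
P(both black) = 1783/6120 ≈ 0.2913.

1783/6120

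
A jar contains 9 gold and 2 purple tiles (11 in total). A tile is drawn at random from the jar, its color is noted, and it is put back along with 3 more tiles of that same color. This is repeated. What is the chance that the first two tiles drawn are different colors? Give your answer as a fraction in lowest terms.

Either gold then purple, or purple then gold; after the first draw the total is 14.
P = (9/11)·(2/14) + (2/11)·(9/14) = 18/77 ≈ 0.2338.

18/77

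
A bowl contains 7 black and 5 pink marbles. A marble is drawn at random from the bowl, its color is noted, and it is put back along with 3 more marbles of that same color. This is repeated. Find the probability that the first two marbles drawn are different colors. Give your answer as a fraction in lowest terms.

Either pink then black, or black then pink; after the first draw the total is 15.
P = (5/12)·(7/15) + (7/12)·(5/15) = 7/18 ≈ 0.3889.

7/18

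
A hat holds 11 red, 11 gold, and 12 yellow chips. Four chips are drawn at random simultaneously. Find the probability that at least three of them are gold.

Sum the hypergeometric tail for j = 3,…,4 gold chips.
Favorable = C(11,3)·C(23,1) + C(11,4)·C(23,0) = 4125; total = C(34,4) = 46376.
P = 4125/46376 = 375/4216 ≈ 0.0889.

375/4216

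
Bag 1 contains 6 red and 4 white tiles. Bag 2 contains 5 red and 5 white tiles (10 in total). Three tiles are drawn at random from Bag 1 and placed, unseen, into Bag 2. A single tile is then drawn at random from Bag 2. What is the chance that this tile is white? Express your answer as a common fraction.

Condition on how many of the transferred tiles are white (from Bag 1: 4 white of 10; then Bag 2 has 13 total).
  0 white: C(4,0)C(6,3)/C(10,3) = 1/6; then P = 5/13
  1 white: C(4,1)C(6,2)/C(10,3) = 1/2; then P = 6/13
  2 white: C(4,2)C(6,1)/C(10,3) = 3/10; then P = 7/13
  3 white: C(4,3)C(6,0)/C(10,3) = 1/30; then P = 8/13
P(white from Bag 2) = 31/65 ≈ 0.4769.

31/65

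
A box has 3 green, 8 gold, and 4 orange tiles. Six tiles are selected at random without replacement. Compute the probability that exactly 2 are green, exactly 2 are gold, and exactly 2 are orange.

72/715

Unordered draws without replacement: count favorable combinations over C(15,6).
Favorable = C(3,2) · C(8,2) · C(4,2) = 504; total = C(15,6) = 5005.
P = 504/5005 = 72/715 ≈ 0.1007.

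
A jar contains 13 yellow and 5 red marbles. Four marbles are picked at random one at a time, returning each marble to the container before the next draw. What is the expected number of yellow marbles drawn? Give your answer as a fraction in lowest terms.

26/9

By linearity of expectation, E[X] = Σ P(draw i is yellow); each independent draw has P(yellow) = 13/18.
E[X] = 4 · 13/18 = 26/9 ≈ 2.8889.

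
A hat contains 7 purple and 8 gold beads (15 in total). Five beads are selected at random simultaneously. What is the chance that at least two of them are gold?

Sum the hypergeometric tail for j = 2,…,5 gold beads.
Favorable = C(8,2)·C(7,3) + C(8,3)·C(7,2) + C(8,4)·C(7,1) + C(8,5)·C(7,0) = 2702; total = C(15,5) = 3003.
P = 2702/3003 = 386/429 ≈ 0.8998.

386/429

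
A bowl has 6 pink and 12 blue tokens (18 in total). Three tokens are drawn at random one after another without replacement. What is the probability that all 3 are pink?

Unordered draws without replacement: count favorable combinations over C(18,3).
Favorable = C(6,3) · C(12,0) = 20; total = C(18,3) = 816.
P = 20/816 = 5/204 ≈ 0.0245.

5/204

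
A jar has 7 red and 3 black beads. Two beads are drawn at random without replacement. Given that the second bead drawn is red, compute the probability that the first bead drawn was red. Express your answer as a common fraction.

P(first=red and the second bead drawn is red) = (7/10)·(6/9) = 7/15.
P(the second bead drawn is red) = Σ over first color = 7/15 + 7/30 = 7/10.
By Bayes, P(first=red | the second bead drawn is red) = 7/15 / 7/10 = 2/3 ≈ 0.6667.

2/3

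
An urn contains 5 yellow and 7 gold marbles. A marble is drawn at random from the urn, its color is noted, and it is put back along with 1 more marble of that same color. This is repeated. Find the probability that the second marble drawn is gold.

Condition on the first draw. If first is gold (prob 7/12), second-gold has prob (8)/(13); if not (prob 5/12), it has prob 7/(13).
P = (7/12)·(8/13) + (5/12)·(7/13) = 7/12 ≈ 0.5833.

7/12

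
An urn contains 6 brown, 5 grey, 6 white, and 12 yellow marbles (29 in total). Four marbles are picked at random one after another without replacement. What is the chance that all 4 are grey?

5/23751

Unordered draws without replacement: count favorable combinations over C(29,4).
Favorable = C(6,0) · C(5,4) · C(6,0) · C(12,0) = 5; total = C(29,4) = 23751.
P = 5/23751 = 5/23751 ≈ 0.0002.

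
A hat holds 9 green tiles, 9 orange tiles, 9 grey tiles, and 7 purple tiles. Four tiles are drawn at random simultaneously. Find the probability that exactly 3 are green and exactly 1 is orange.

Unordered draws without replacement: count favorable combinations over C(34,4).
Favorable = C(9,3) · C(9,1) · C(9,0) · C(7,0) = 756; total = C(34,4) = 46376.
P = 756/46376 = 189/11594 ≈ 0.0163.

189/11594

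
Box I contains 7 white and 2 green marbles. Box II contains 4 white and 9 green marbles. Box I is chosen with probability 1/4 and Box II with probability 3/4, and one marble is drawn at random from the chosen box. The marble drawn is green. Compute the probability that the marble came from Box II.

P(green | Box I) = 2/9; P(green | Box II) = 9/13.
P(green) = 1/4·2/9 + 3/4·9/13 = 269/468.
By Bayes' rule, P(Box II | green) = 27/52 / 269/468 = 243/269 ≈ 0.9033.

243/269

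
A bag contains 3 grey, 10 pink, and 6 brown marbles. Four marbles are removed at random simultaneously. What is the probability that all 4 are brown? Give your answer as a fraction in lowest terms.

Unordered draws without replacement: count favorable combinations over C(19,4).
Favorable = C(3,0) · C(10,0) · C(6,4) = 15; total = C(19,4) = 3876.
P = 15/3876 = 5/1292 ≈ 0.0039.

5/1292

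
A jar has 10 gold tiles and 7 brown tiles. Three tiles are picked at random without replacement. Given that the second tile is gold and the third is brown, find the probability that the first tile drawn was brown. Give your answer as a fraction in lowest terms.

2/5

P(first=brown and the second tile is gold and the third is brown) = (7/17)·(10/16)·(6/15) = 7/68.
P(E) = Σ over first color = 21/136 + 7/68 = 35/136.
By Bayes, P(first=brown | E) = 7/68 / 35/136 = 2/5 ≈ 0.4000.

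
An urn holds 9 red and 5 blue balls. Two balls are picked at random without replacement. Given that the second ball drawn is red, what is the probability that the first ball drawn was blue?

5/13

P(first=blue and the second ball drawn is red) = (5/14)·(9/13) = 45/182.
P(the second ball drawn is red) = Σ over first color = 36/91 + 45/182 = 9/14.
By Bayes, P(first=blue | the second ball drawn is red) = 45/182 / 9/14 = 5/13 ≈ 0.3846.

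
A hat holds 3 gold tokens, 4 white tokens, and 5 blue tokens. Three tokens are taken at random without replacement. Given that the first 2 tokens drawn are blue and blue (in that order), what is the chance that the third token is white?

2/5

After removing 2 blue, the hat has 4 white out of 10 remaining.
P(third is white | given) = 4/10 = 2/5 ≈ 0.4000.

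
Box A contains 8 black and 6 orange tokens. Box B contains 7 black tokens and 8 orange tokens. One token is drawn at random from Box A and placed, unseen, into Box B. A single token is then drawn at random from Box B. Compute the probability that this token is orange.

Condition on how many of the transferred tokens are orange (from Box A: 6 orange of 14; then Box B has 16 total).
  0 orange: C(6,0)C(8,1)/C(14,1) = 4/7; then P = 8/16
  1 orange: C(6,1)C(8,0)/C(14,1) = 3/7; then P = 9/16
P(orange from Box B) = 59/112 ≈ 0.5268.

59/112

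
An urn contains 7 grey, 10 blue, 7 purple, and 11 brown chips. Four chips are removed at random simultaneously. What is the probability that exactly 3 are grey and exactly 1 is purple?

7/1496

Unordered draws without replacement: count favorable combinations over C(35,4).
Favorable = C(7,3) · C(10,0) · C(7,1) · C(11,0) = 245; total = C(35,4) = 52360.
P = 245/52360 = 7/1496 ≈ 0.0047.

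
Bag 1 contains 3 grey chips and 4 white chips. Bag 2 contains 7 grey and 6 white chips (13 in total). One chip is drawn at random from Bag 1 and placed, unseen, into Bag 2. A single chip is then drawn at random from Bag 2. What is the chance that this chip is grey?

26/49

Condition on how many of the transferred chips are grey (from Bag 1: 3 grey of 7; then Bag 2 has 14 total).
  0 grey: C(3,0)C(4,1)/C(7,1) = 4/7; then P = 7/14
  1 grey: C(3,1)C(4,0)/C(7,1) = 3/7; then P = 8/14
P(grey from Bag 2) = 26/49 ≈ 0.5306.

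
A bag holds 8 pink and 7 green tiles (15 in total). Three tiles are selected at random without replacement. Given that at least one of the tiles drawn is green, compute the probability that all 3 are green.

5/57

P(all 3 green) = C(7,3)/C(15,3) = 1/13; P(at least one green) = 1 − C(8,3)/C(15,3) = 57/65.
Since 'all 3 green' ⊆ 'at least one green', P(all 3 | at least one) = 1/13 / 57/65 = 5/57 ≈ 0.0877.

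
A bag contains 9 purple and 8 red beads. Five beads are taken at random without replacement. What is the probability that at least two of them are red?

361/442

Sum the hypergeometric tail for j = 2,…,5 red beads.
Favorable = C(8,2)·C(9,3) + C(8,3)·C(9,2) + C(8,4)·C(9,1) + C(8,5)·C(9,0) = 5054; total = C(17,5) = 6188.
P = 5054/6188 = 361/442 ≈ 0.8167.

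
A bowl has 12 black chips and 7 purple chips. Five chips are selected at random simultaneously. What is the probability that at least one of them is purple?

Use the complement: P(at least one purple) = 1 − P(no purple).
P(none) = C(12,5)/C(19,5) = 792/11628.
So P = 1 − 792/11628 = 301/323 ≈ 0.9319.

301/323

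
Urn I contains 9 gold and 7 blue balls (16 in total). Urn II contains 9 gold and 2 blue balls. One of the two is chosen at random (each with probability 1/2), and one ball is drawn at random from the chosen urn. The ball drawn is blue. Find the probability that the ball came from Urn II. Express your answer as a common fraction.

32/109

P(blue | Urn I) = 7/16; P(blue | Urn II) = 2/11.
P(blue) = 1/2·7/16 + 1/2·2/11 = 109/352.
By Bayes' rule, P(Urn II | blue) = 1/11 / 109/352 = 32/109 ≈ 0.2936.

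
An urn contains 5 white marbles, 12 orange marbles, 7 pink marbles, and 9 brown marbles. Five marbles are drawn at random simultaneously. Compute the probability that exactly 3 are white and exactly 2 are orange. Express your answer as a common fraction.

Unordered draws without replacement: count favorable combinations over C(33,5).
Favorable = C(5,3) · C(12,2) · C(7,0) · C(9,0) = 660; total = C(33,5) = 237336.
P = 660/237336 = 5/1798 ≈ 0.0028.

5/1798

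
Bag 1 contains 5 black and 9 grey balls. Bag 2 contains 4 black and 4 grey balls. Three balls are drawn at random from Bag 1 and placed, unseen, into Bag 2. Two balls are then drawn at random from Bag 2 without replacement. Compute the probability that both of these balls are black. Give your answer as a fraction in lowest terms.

138/715

Condition on how many of the transferred balls are black (from Bag 1: 5 black of 14; then Bag 2 has 11 total).
  0 black: C(5,0)C(9,3)/C(14,3) = 3/13; then P = C(4,2)/C(11,2) = 6/55
  1 black: C(5,1)C(9,2)/C(14,3) = 45/91; then P = C(5,2)/C(11,2) = 2/11
  2 black: C(5,2)C(9,1)/C(14,3) = 45/182; then P = C(6,2)/C(11,2) = 3/11
  3 black: C(5,3)C(9,0)/C(14,3) = 5/182; then P = C(7,2)/C(11,2) = 21/55
P(both black) = 138/715 ≈ 0.1930.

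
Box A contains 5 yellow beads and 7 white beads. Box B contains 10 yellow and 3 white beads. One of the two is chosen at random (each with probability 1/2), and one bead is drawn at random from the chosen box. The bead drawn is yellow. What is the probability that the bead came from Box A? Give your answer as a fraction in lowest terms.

P(yellow | Box A) = 5/12; P(yellow | Box B) = 10/13.
P(yellow) = 1/2·5/12 + 1/2·10/13 = 185/312.
By Bayes' rule, P(Box A | yellow) = 5/24 / 185/312 = 13/37 ≈ 0.3514.

13/37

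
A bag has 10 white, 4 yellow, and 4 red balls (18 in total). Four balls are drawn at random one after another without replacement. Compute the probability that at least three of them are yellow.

Sum the hypergeometric tail for j = 3,…,4 yellow balls.
Favorable = C(4,3)·C(14,1) + C(4,4)·C(14,0) = 57; total = C(18,4) = 3060.
P = 57/3060 = 19/1020 ≈ 0.0186.

19/1020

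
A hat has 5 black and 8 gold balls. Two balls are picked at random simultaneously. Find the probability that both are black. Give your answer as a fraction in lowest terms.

5/39

Unordered draws without replacement: count favorable combinations over C(13,2).
Favorable = C(5,2) · C(8,0) = 10; total = C(13,2) = 78.
P = 10/78 = 5/39 ≈ 0.1282.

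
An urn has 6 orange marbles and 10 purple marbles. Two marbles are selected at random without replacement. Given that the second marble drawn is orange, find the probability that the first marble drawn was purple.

P(first=purple and the second marble drawn is orange) = (10/16)·(6/15) = 1/4.
P(the second marble drawn is orange) = Σ over first color = 1/8 + 1/4 = 3/8.
By Bayes, P(first=purple | the second marble drawn is orange) = 1/4 / 3/8 = 2/3 ≈ 0.6667.

2/3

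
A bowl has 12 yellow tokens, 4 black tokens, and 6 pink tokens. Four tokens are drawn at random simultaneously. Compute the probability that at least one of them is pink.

Use the complement: P(at least one pink) = 1 − P(no pink).
P(none) = C(16,4)/C(22,4) = 1820/7315.
So P = 1 − 1820/7315 = 157/209 ≈ 0.7512.

157/209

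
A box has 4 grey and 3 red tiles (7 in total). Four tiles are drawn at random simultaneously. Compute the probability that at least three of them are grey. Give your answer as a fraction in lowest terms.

Sum the hypergeometric tail for j = 3,…,4 grey tiles.
Favorable = C(4,3)·C(3,1) + C(4,4)·C(3,0) = 13; total = C(7,4) = 35.
P = 13/35 = 13/35 ≈ 0.3714.

13/35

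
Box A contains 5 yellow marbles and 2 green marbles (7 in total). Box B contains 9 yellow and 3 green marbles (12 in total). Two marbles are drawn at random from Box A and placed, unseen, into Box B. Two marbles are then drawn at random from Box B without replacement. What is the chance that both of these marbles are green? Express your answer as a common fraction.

Condition on how many of the transferred marbles are green (from Box A: 2 green of 7; then Box B has 14 total).
  0 green: C(2,0)C(5,2)/C(7,2) = 10/21; then P = C(3,2)/C(14,2) = 3/91
  1 green: C(2,1)C(5,1)/C(7,2) = 10/21; then P = C(4,2)/C(14,2) = 6/91
  2 green: C(2,2)C(5,0)/C(7,2) = 1/21; then P = C(5,2)/C(14,2) = 10/91
P(both green) = 100/1911 ≈ 0.0523.

100/1911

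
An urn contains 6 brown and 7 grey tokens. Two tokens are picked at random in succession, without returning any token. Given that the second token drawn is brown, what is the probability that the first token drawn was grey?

P(first=grey and the second token drawn is brown) = (7/13)·(6/12) = 7/26.
P(the second token drawn is brown) = Σ over first color = 5/26 + 7/26 = 6/13.
By Bayes, P(first=grey | the second token drawn is brown) = 7/26 / 6/13 = 7/12 ≈ 0.5833.

7/12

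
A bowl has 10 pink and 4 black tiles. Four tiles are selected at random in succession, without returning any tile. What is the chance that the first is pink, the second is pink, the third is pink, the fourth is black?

Multiply the conditional probability of each draw in order, without replacement, so each draw removes one from its color and from the total.
P = (10/14) · (9/13) · (8/12) · (4/11) = 120/1001 ≈ 0.1199.

120/1001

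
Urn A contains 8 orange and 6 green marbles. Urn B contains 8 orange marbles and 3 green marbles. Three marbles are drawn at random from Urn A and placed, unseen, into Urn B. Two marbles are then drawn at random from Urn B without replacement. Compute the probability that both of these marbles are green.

Condition on how many of the transferred marbles are green (from Urn A: 6 green of 14; then Urn B has 14 total).
  0 green: C(6,0)C(8,3)/C(14,3) = 2/13; then P = C(3,2)/C(14,2) = 3/91
  1 green: C(6,1)C(8,2)/C(14,3) = 6/13; then P = C(4,2)/C(14,2) = 6/91
  2 green: C(6,2)C(8,1)/C(14,3) = 30/91; then P = C(5,2)/C(14,2) = 10/91
  3 green: C(6,3)C(8,0)/C(14,3) = 5/91; then P = C(6,2)/C(14,2) = 15/91
P(both green) = 669/8281 ≈ 0.0808.

669/8281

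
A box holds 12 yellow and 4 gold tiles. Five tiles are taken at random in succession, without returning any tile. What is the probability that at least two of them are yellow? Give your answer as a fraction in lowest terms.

Sum the hypergeometric tail for j = 2,…,5 yellow tiles.
Favorable = C(12,2)·C(4,3) + C(12,3)·C(4,2) + C(12,4)·C(4,1) + C(12,5)·C(4,0) = 4356; total = C(16,5) = 4368.
P = 4356/4368 = 363/364 ≈ 0.9973.

363/364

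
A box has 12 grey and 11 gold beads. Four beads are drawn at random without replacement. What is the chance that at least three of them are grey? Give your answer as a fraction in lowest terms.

53/161

Sum the hypergeometric tail for j = 3,…,4 grey beads.
Favorable = C(12,3)·C(11,1) + C(12,4)·C(11,0) = 2915; total = C(23,4) = 8855.
P = 2915/8855 = 53/161 ≈ 0.3292.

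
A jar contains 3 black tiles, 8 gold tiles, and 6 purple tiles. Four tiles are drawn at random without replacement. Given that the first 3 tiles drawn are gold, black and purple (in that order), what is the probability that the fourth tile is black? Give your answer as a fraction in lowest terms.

After removing 1 black, 1 gold, 1 purple, the jar has 2 black out of 14 remaining.
P(fourth is black | given) = 2/14 = 1/7 ≈ 0.1429.

1/7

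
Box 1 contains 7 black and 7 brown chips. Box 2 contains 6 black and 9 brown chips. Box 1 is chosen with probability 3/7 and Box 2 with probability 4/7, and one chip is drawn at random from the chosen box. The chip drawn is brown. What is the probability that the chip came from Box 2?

8/13

P(brown | Box 1) = 1/2; P(brown | Box 2) = 3/5.
P(brown) = 3/7·1/2 + 4/7·3/5 = 39/70.
By Bayes' rule, P(Box 2 | brown) = 12/35 / 39/70 = 8/13 ≈ 0.6154.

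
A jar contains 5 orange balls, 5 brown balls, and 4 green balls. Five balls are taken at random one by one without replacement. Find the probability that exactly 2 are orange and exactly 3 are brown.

50/1001

Unordered draws without replacement: count favorable combinations over C(14,5).
Favorable = C(5,2) · C(5,3) · C(4,0) = 100; total = C(14,5) = 2002.
P = 100/2002 = 50/1001 ≈ 0.0500.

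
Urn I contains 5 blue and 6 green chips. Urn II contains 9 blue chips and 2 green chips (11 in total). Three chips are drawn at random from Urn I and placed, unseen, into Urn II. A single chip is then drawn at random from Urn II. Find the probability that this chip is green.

Condition on how many of the transferred chips are green (from Urn I: 6 green of 11; then Urn II has 14 total).
  0 green: C(6,0)C(5,3)/C(11,3) = 2/33; then P = 2/14
  1 green: C(6,1)C(5,2)/C(11,3) = 4/11; then P = 3/14
  2 green: C(6,2)C(5,1)/C(11,3) = 5/11; then P = 4/14
  3 green: C(6,3)C(5,0)/C(11,3) = 4/33; then P = 5/14
P(green from Urn II) = 20/77 ≈ 0.2597.

20/77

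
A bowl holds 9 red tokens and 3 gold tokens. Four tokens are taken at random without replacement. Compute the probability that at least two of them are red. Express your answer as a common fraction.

Sum the hypergeometric tail for j = 2,…,4 red tokens.
Favorable = C(9,2)·C(3,2) + C(9,3)·C(3,1) + C(9,4)·C(3,0) = 486; total = C(12,4) = 495.
P = 486/495 = 54/55 ≈ 0.9818.

54/55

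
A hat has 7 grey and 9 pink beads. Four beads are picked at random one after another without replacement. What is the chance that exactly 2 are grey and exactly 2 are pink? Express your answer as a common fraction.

27/65

Unordered draws without replacement: count favorable combinations over C(16,4).
Favorable = C(7,2) · C(9,2) = 756; total = C(16,4) = 1820.
P = 756/1820 = 27/65 ≈ 0.4154.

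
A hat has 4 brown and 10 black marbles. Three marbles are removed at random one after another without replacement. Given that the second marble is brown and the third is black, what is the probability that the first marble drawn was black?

P(first=black and the second marble is brown and the third is black) = (10/14)·(4/13)·(9/12) = 15/91.
P(E) = Σ over first color = 5/91 + 15/91 = 20/91.
By Bayes, P(first=black | E) = 15/91 / 20/91 = 3/4 ≈ 0.7500.

3/4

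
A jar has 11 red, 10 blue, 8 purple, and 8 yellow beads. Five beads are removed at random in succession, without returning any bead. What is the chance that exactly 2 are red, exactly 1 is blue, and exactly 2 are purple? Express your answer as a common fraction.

200/5661

Unordered draws without replacement: count favorable combinations over C(37,5).
Favorable = C(11,2) · C(10,1) · C(8,2) · C(8,0) = 15400; total = C(37,5) = 435897.
P = 15400/435897 = 200/5661 ≈ 0.0353.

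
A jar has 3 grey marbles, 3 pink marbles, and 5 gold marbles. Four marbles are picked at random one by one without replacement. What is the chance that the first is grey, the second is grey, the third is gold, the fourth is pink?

1/88

Multiply the conditional probability of each draw in order, without replacement, so each draw removes one from its color and from the total.
P = (3/11) · (2/10) · (5/9) · (3/8) = 1/88 ≈ 0.0114.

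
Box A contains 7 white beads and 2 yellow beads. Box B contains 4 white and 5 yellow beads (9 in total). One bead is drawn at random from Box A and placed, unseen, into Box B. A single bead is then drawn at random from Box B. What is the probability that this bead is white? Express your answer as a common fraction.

Condition on how many of the transferred beads are white (from Box A: 7 white of 9; then Box B has 10 total).
  0 white: C(7,0)C(2,1)/C(9,1) = 2/9; then P = 4/10
  1 white: C(7,1)C(2,0)/C(9,1) = 7/9; then P = 5/10
P(white from Box B) = 43/90 ≈ 0.4778.

43/90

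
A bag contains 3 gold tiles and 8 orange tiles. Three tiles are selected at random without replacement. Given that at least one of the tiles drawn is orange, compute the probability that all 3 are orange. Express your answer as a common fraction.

14/41

P(all 3 orange) = C(8,3)/C(11,3) = 56/165; P(at least one orange) = 1 − C(3,3)/C(11,3) = 164/165.
Since 'all 3 orange' ⊆ 'at least one orange', P(all 3 | at least one) = 56/165 / 164/165 = 14/41 ≈ 0.3415.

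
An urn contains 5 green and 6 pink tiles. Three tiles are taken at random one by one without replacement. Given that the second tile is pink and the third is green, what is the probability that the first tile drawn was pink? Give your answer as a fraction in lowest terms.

5/9

P(first=pink and the second tile is pink and the third is green) = (6/11)·(5/10)·(5/9) = 5/33.
P(E) = Σ over first color = 4/33 + 5/33 = 3/11.
By Bayes, P(first=pink | E) = 5/33 / 3/11 = 5/9 ≈ 0.5556.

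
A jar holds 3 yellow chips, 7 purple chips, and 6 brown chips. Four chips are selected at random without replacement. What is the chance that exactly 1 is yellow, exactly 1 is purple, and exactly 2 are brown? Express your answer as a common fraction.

Unordered draws without replacement: count favorable combinations over C(16,4).
Favorable = C(3,1) · C(7,1) · C(6,2) = 315; total = C(16,4) = 1820.
P = 315/1820 = 9/52 ≈ 0.1731.

9/52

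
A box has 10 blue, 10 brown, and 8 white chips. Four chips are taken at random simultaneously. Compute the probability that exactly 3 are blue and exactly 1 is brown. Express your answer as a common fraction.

16/273

Unordered draws without replacement: count favorable combinations over C(28,4).
Favorable = C(10,3) · C(10,1) · C(8,0) = 1200; total = C(28,4) = 20475.
P = 1200/20475 = 16/273 ≈ 0.0586.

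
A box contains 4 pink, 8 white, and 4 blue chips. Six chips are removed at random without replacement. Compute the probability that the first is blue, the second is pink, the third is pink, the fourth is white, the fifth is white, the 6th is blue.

Multiply the conditional probability of each draw in order, without replacement, so each draw removes one from its color and from the total.
P = (4/16) · (4/15) · (3/14) · (8/13) · (7/12) · (3/11) = 1/715 ≈ 0.0014.

1/715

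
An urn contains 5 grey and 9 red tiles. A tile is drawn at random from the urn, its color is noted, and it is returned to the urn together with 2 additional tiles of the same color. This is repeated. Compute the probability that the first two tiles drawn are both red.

After a red draw the urn holds 11 red out of 16.
P = (9/14)·(11/16) = 99/224 ≈ 0.4420.

99/224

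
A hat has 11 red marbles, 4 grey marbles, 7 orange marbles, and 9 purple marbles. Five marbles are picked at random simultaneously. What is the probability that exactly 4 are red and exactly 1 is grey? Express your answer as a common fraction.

440/56637

Unordered draws without replacement: count favorable combinations over C(31,5).
Favorable = C(11,4) · C(4,1) · C(7,0) · C(9,0) = 1320; total = C(31,5) = 169911.
P = 1320/169911 = 440/56637 ≈ 0.0078.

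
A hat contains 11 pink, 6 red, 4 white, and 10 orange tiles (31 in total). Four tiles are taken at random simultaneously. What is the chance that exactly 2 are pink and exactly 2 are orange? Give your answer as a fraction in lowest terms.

495/6293

Unordered draws without replacement: count favorable combinations over C(31,4).
Favorable = C(11,2) · C(6,0) · C(4,0) · C(10,2) = 2475; total = C(31,4) = 31465.
P = 2475/31465 = 495/6293 ≈ 0.0787.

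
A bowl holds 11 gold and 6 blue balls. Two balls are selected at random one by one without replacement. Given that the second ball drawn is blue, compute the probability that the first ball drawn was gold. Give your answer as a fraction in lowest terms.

11/16

P(first=gold and the second ball drawn is blue) = (11/17)·(6/16) = 33/136.
P(the second ball drawn is blue) = Σ over first color = 33/136 + 15/136 = 6/17.
By Bayes, P(first=gold | the second ball drawn is blue) = 33/136 / 6/17 = 11/16 ≈ 0.6875.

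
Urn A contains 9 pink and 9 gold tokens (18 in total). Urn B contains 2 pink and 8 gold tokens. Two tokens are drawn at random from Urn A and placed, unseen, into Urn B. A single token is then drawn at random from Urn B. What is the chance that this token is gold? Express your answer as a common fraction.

3/4

Condition on how many of the transferred tokens are gold (from Urn A: 9 gold of 18; then Urn B has 12 total).
  0 gold: C(9,0)C(9,2)/C(18,2) = 4/17; then P = 8/12
  1 gold: C(9,1)C(9,1)/C(18,2) = 9/17; then P = 9/12
  2 gold: C(9,2)C(9,0)/C(18,2) = 4/17; then P = 10/12
P(gold from Urn B) = 3/4 ≈ 0.7500.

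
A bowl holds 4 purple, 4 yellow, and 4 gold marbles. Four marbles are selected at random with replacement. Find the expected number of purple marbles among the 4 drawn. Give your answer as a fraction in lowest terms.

By linearity of expectation, E[X] = Σ P(draw i is purple); each independent draw has P(purple) = 4/12.
E[X] = 4 · 4/12 = 4/3 ≈ 1.3333.

4/3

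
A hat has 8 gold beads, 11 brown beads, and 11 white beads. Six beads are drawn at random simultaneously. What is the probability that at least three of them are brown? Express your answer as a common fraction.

Sum the hypergeometric tail for j = 3,…,6 brown beads.
Favorable = C(11,3)·C(19,3) + C(11,4)·C(19,2) + C(11,5)·C(19,1) + C(11,6)·C(19,0) = 225555; total = C(30,6) = 593775.
P = 225555/593775 = 15037/39585 ≈ 0.3799.

15037/39585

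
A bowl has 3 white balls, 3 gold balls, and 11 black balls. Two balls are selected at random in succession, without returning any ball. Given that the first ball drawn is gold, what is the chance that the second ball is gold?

After removing 1 gold, the bowl has 2 gold out of 16 remaining.
P(second is gold | given) = 2/16 = 1/8 ≈ 0.1250.

1/8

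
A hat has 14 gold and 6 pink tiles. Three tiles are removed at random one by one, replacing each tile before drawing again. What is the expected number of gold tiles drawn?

21/10

By linearity of expectation, E[X] = Σ P(draw i is gold); each independent draw has P(gold) = 14/20.
E[X] = 3 · 14/20 = 21/10 ≈ 2.1000.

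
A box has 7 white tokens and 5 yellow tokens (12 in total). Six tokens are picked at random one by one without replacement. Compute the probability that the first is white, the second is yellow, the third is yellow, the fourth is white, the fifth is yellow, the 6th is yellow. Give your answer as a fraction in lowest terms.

Multiply the conditional probability of each draw in order, without replacement, so each draw removes one from its color and from the total.
P = (7/12) · (5/11) · (4/10) · (6/9) · (3/8) · (2/7) = 1/132 ≈ 0.0076.

1/132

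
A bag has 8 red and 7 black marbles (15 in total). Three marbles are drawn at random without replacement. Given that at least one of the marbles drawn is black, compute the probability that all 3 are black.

P(all 3 black) = C(7,3)/C(15,3) = 1/13; P(at least one black) = 1 − C(8,3)/C(15,3) = 57/65.
Since 'all 3 black' ⊆ 'at least one black', P(all 3 | at least one) = 1/13 / 57/65 = 5/57 ≈ 0.0877.

5/57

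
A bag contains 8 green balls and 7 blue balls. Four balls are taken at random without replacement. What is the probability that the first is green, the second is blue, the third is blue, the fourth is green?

14/195

Multiply the conditional probability of each draw in order, without replacement, so each draw removes one from its color and from the total.
P = (8/15) · (7/14) · (6/13) · (7/12) = 14/195 ≈ 0.0718.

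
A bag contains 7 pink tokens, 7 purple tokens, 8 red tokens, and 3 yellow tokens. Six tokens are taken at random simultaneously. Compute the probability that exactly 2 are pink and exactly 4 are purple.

Unordered draws without replacement: count favorable combinations over C(25,6).
Favorable = C(7,2) · C(7,4) · C(8,0) · C(3,0) = 735; total = C(25,6) = 177100.
P = 735/177100 = 21/5060 ≈ 0.0042.

21/5060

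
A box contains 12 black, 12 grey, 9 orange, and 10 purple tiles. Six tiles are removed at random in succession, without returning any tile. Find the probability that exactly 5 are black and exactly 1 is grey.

4752/3048227

Unordered draws without replacement: count favorable combinations over C(43,6).
Favorable = C(12,5) · C(12,1) · C(9,0) · C(10,0) = 9504; total = C(43,6) = 6096454.
P = 9504/6096454 = 4752/3048227 ≈ 0.0016.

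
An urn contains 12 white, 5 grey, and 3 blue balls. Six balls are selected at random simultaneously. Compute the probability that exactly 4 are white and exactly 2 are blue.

99/2584

Unordered draws without replacement: count favorable combinations over C(20,6).
Favorable = C(12,4) · C(5,0) · C(3,2) = 1485; total = C(20,6) = 38760.
P = 1485/38760 = 99/2584 ≈ 0.0383.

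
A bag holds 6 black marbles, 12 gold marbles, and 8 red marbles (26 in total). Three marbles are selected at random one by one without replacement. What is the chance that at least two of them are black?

8/65

Sum the hypergeometric tail for j = 2,…,3 black marbles.
Favorable = C(6,2)·C(20,1) + C(6,3)·C(20,0) = 320; total = C(26,3) = 2600.
P = 320/2600 = 8/65 ≈ 0.1231.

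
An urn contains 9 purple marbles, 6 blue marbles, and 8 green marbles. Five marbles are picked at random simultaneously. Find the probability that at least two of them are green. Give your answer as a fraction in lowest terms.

Sum the hypergeometric tail for j = 2,…,5 green marbles.
Favorable = C(8,2)·C(15,3) + C(8,3)·C(15,2) + C(8,4)·C(15,1) + C(8,5)·C(15,0) = 19726; total = C(23,5) = 33649.
P = 19726/33649 = 2818/4807 ≈ 0.5862.

2818/4807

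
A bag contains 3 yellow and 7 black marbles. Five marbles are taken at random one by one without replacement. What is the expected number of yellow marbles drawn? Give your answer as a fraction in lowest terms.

By linearity of expectation, E[X] = Σ P(draw i is yellow); by symmetry each draw (even without replacement) has P(yellow) = 3/10.
E[X] = 5 · 3/10 = 3/2 ≈ 1.5000.

3/2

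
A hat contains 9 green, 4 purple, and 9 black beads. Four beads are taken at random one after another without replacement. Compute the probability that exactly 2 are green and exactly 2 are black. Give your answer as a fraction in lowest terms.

Unordered draws without replacement: count favorable combinations over C(22,4).
Favorable = C(9,2) · C(4,0) · C(9,2) = 1296; total = C(22,4) = 7315.
P = 1296/7315 = 1296/7315 ≈ 0.1772.

1296/7315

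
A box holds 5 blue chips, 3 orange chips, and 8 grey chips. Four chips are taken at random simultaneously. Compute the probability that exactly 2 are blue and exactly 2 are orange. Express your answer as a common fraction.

3/182

Unordered draws without replacement: count favorable combinations over C(16,4).
Favorable = C(5,2) · C(3,2) · C(8,0) = 30; total = C(16,4) = 1820.
P = 30/1820 = 3/182 ≈ 0.0165.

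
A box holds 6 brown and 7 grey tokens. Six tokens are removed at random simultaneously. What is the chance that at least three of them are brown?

Sum the hypergeometric tail for j = 3,…,6 brown tokens.
Favorable = C(6,3)·C(7,3) + C(6,4)·C(7,2) + C(6,5)·C(7,1) + C(6,6)·C(7,0) = 1058; total = C(13,6) = 1716.
P = 1058/1716 = 529/858 ≈ 0.6166.

529/858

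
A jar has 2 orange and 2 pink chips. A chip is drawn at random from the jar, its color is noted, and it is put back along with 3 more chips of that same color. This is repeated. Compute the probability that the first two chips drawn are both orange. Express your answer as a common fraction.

After a orange draw the jar holds 5 orange out of 7.
P = (2/4)·(5/7) = 5/14 ≈ 0.3571.

5/14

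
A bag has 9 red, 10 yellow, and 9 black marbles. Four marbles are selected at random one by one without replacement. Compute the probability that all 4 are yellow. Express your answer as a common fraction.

2/195

Unordered draws without replacement: count favorable combinations over C(28,4).
Favorable = C(9,0) · C(10,4) · C(9,0) = 210; total = C(28,4) = 20475.
P = 210/20475 = 2/195 ≈ 0.0103.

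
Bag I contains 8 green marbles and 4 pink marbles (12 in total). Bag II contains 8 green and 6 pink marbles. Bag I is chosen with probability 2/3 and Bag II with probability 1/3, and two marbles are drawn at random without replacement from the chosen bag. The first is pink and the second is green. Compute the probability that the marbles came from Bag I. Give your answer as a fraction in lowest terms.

182/281

P(E | Bag I) = 8/33; P(E | Bag II) = 24/91.
P(E) = 2/3·8/33 + 1/3·24/91 = 2248/9009.
By Bayes' rule, P(Bag I | E) = 16/99 / 2248/9009 = 182/281 ≈ 0.6477.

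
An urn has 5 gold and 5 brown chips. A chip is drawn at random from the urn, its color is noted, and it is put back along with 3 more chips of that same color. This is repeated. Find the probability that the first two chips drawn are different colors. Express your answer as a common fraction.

Either gold then brown, or brown then gold; after the first draw the total is 13.
P = (5/10)·(5/13) + (5/10)·(5/13) = 5/13 ≈ 0.3846.

5/13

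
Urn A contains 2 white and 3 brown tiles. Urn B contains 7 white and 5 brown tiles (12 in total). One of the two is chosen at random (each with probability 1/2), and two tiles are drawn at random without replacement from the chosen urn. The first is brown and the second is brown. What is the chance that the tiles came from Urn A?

99/149

P(E | Urn A) = 3/10; P(E | Urn B) = 5/33.
P(E) = 1/2·3/10 + 1/2·5/33 = 149/660.
By Bayes' rule, P(Urn A | E) = 3/20 / 149/660 = 99/149 ≈ 0.6644.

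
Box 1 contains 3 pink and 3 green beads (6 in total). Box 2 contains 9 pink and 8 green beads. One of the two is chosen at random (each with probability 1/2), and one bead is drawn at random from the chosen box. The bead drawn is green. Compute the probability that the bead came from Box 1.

P(green | Box 1) = 1/2; P(green | Box 2) = 8/17.
P(green) = 1/2·1/2 + 1/2·8/17 = 33/68.
By Bayes' rule, P(Box 1 | green) = 1/4 / 33/68 = 17/33 ≈ 0.5152.

17/33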